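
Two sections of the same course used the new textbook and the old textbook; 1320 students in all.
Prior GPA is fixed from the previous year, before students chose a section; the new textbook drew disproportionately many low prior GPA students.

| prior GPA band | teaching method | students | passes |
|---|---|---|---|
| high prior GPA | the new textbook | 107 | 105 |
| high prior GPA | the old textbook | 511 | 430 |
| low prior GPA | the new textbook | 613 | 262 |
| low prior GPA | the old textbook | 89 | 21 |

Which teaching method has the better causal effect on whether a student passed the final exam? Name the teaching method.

Prior GPA band differs across teaching methods for reasons unrelated to any effect of the teaching method itself, and it separately predicts the outcome — a classic confounder. We must compare within prior GPA band levels.
Within each level — high prior GPA: 98.1% vs 84.1%; low prior GPA: 42.7% vs 23.6% — the new textbook is higher every time.

the new textbook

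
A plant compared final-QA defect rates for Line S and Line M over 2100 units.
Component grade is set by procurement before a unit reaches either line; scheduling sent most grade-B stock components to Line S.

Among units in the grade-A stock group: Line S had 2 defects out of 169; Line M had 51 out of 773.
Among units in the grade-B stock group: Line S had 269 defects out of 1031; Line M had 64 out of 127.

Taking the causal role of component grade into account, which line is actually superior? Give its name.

Line S

Component grade differs across lines for reasons unrelated to any effect of the line itself, and it separately predicts the outcome — a classic confounder. We must compare within component grade levels.
Within each level — grade-A stock: 1.2% vs 6.6%; grade-B stock: 26.1% vs 50.4% — Line S is lower every time.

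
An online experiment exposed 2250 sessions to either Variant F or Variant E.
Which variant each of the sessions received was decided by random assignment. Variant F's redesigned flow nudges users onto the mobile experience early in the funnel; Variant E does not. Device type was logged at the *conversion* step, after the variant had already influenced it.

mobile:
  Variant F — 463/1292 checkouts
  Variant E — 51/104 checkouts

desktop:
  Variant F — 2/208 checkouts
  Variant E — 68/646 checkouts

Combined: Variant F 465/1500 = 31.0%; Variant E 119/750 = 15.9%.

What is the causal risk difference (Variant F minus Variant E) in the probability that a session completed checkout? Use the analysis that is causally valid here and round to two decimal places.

+0.15

Stratifying would compare variants among sessions the variants themselves sorted into device type groups — a form of selection on an intermediate. The unconditioned pooled rates give the total causal effect.
The causal difference is the pooled difference: 0.310 − 0.159 = +0.151.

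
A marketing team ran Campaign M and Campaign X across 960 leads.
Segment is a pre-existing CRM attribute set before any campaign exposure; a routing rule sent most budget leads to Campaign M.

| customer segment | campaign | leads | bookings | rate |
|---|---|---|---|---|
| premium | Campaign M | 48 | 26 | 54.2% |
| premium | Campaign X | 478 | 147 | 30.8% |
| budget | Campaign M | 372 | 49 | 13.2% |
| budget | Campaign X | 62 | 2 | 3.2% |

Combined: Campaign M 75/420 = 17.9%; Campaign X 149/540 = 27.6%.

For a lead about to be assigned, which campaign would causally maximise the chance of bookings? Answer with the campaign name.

Customer segment is set before the campaign has any effect — it is not caused by the campaign — and it independently drives the outcome. That makes it a confounder, so the causal comparison is within customer segment levels.
Within each level — premium: 54.2% vs 30.8%; budget: 13.2% vs 3.2% — Campaign M is higher every time.

Campaign M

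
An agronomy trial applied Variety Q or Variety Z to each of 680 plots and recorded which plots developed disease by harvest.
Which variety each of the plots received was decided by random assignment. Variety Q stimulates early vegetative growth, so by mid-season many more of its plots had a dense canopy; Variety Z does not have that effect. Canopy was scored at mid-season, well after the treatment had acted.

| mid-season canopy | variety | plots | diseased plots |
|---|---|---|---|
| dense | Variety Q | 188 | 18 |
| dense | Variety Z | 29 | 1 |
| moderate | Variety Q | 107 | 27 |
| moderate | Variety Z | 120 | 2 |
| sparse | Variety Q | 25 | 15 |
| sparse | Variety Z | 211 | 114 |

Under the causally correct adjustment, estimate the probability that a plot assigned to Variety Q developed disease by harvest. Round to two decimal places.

0.19

The mid-season canopy-specific comparison favours Variety Z throughout, but the pooled figures favour Variety Q. The question is whether to condition on mid-season canopy.
Stratifying would compare varietys among plots the varietys themselves sorted into mid-season canopy groups — a form of selection on an intermediate. The unconditioned pooled rates give the total causal effect.
So P(outcome | do(Variety Q)) is just the pooled rate for Variety Q: 60/320 = 0.188.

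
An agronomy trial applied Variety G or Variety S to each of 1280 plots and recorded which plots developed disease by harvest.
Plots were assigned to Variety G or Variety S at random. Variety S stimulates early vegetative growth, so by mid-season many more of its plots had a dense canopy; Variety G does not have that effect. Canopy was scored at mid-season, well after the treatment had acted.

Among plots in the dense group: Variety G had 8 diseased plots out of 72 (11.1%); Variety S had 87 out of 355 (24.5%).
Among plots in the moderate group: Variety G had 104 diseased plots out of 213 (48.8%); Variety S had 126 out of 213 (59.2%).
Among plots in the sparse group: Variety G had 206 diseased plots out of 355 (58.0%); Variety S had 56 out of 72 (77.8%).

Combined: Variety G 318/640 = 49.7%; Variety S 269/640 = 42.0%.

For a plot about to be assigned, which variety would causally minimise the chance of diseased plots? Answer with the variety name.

Variety S

The stratified and pooled comparisons disagree (Variety G wins within each mid-season canopy; Variety S wins overall), so the answer turns on the causal role of mid-season canopy.
Mid-season canopy here is a post-treatment variable shaped by the variety; conditioning on it would introduce bias rather than remove it. The overall comparison is the causal one.
Pooled: Variety G 49.7% vs Variety S 42.0%; Variety S is lower overall.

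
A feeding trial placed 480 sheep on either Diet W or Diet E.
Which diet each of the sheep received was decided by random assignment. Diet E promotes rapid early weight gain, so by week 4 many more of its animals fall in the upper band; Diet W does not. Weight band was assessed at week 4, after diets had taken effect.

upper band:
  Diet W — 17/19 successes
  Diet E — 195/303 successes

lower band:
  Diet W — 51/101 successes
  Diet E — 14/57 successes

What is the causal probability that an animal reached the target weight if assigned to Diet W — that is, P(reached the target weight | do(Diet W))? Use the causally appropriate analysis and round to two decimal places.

0.57

Diet W is higher inside every week-4 weight band stratum but Diet E is higher in aggregate. Whether to stratify depends on how week-4 weight band relates to the diet.
Week-4 weight band here is a post-treatment variable shaped by the diet; conditioning on it would introduce bias rather than remove it. The overall comparison is the causal one.
So P(outcome | do(Diet W)) is just the pooled rate for Diet W: 68/120 = 0.567.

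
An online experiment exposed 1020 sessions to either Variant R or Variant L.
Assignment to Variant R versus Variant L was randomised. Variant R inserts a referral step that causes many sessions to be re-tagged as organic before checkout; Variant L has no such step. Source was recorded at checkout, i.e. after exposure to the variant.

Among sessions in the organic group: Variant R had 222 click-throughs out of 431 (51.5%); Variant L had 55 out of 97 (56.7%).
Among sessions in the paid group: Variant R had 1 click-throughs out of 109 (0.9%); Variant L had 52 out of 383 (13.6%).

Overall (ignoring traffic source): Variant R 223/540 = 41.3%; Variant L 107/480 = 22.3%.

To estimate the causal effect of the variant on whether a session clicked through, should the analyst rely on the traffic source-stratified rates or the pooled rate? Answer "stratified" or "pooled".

pooled

Variant L is higher inside every traffic source stratum but Variant R is higher in aggregate. Whether to stratify depends on how traffic source relates to the variant.
The distribution of traffic source is itself part of what the variant does — it is an intermediate outcome. Holding it fixed would remove that part of the effect; the total effect is the pooled difference.
Pooled: Variant R 41.3% vs Variant L 22.3%; Variant R is higher overall.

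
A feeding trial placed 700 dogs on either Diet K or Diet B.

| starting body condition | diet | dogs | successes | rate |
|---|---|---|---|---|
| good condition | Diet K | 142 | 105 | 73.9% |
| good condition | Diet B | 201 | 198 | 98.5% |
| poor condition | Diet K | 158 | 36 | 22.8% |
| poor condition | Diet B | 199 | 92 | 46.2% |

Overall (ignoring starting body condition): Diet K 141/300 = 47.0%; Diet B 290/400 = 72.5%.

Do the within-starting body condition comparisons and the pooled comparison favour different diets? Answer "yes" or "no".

no

Within each starting body condition level (good condition 73.9% vs 98.5%; poor condition 22.8% vs 46.2%), Diet B has the higher rate every time. Pooled: 47.0% vs 72.5% — Diet B has the higher rate overall. They agree.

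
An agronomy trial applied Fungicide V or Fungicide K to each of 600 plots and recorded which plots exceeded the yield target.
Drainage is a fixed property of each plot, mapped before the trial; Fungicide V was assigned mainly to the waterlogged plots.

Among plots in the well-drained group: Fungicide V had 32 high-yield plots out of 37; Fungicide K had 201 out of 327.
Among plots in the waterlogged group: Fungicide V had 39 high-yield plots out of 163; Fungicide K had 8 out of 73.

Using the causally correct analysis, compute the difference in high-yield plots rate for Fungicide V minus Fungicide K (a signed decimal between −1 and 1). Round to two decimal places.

Within every field drainage level Fungicide V has the higher rate, yet pooled Fungicide K does — Simpson's reversal.
Since field drainage is a pre-existing factor (not a product of the fungicide) and it affects the outcome on its own, it is a confounder. The stratified rates, not the pooled rate, identify the causal effect.
Adjusting over the population distribution of field drainage: 0.607·(0.865−0.615) + 0.393·(0.239−0.110) = +0.203.

+0.20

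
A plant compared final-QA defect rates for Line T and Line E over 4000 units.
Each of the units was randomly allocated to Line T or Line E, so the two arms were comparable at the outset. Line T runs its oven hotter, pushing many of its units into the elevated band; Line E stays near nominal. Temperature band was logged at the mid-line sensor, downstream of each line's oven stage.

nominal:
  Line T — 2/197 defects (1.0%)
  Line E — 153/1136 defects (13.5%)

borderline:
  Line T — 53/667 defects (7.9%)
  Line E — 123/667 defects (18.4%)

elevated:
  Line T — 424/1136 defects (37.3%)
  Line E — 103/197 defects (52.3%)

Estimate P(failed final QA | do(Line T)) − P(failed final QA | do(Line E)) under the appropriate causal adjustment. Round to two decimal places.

+0.05

The stratified and pooled comparisons disagree (Line T wins within each in-process temperature band; Line E wins overall), so the answer turns on the causal role of in-process temperature band.
In-process temperature band is recorded after the line and is itself shifted by it — it sits on the causal path from line to outcome. Conditioning on a mediator would strip out part of the effect we want; the pooled comparison gives the total causal effect.
The causal difference is the pooled difference: 0.239 − 0.190 = +0.050.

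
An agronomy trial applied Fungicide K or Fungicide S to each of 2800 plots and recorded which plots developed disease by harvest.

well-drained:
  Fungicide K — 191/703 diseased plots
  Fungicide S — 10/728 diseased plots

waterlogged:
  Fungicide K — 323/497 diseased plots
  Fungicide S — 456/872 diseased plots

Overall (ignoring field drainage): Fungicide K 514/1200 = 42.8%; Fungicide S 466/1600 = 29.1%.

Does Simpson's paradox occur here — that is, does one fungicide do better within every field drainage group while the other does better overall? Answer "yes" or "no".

no

Within each field drainage level (well-drained 27.2% vs 1.4%; waterlogged 65.0% vs 52.3%), Fungicide S has the lower rate every time. Pooled: 42.8% vs 29.1% — Fungicide S has the lower rate overall. They agree.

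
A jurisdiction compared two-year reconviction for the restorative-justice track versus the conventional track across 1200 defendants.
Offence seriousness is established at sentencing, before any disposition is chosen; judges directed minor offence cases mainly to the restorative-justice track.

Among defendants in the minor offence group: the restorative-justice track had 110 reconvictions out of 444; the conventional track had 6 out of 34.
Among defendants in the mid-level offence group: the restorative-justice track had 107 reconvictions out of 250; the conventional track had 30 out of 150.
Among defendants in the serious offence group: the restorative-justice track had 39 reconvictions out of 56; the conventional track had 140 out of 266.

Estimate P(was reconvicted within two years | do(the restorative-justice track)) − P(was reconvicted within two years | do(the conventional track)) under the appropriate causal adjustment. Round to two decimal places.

+0.15

Here offence seriousness is a common cause — it drives both which disposition a case falls under and the outcome. The crude comparison mixes populations; the stratum-specific rates are the causally relevant ones.
Adjusting over the population distribution of offence seriousness: 0.398·(0.248−0.176) + 0.333·(0.428−0.200) + 0.268·(0.696−0.526) = +0.150.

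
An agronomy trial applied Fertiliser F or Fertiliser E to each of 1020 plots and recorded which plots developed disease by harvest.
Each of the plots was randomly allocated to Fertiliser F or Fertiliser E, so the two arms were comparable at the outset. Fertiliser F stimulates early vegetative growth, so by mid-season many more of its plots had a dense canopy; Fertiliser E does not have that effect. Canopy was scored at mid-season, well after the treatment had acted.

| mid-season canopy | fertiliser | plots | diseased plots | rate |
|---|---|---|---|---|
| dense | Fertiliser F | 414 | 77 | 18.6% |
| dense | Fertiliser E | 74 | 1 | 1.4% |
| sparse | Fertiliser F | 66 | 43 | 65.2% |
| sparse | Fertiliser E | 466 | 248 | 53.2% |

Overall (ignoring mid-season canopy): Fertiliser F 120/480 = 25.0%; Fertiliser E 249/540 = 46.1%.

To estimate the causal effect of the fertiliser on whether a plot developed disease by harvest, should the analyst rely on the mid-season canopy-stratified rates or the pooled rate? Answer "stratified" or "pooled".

pooled

Within every mid-season canopy level Fertiliser E has the lower rate, yet pooled Fertiliser F does — Simpson's reversal.
Because the fertiliser influences mid-season canopy, mid-season canopy is a post-treatment mediator, not a confounder. Stratifying on it would bias the estimate; the causal effect is the crude pooled difference.
Pooled: Fertiliser F 25.0% vs Fertiliser E 46.1%; Fertiliser F is lower overall.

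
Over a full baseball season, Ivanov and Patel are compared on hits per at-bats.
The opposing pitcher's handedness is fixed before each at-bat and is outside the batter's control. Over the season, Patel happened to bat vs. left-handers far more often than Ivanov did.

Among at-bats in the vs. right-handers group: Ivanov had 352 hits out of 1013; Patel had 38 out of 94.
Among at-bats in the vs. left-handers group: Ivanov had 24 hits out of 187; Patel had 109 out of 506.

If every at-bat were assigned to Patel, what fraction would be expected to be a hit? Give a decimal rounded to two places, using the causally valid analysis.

0.33

The imbalance in pitcher handedness arose from how at-bats were allocated, not from anything the player did; and pitcher handedness independently affects the outcome. The pooled gap is confounded — condition on pitcher handedness.
Standardising Patel to the population pitcher handedness mix: 0.615·38/94 + 0.385·109/506 = 0.332.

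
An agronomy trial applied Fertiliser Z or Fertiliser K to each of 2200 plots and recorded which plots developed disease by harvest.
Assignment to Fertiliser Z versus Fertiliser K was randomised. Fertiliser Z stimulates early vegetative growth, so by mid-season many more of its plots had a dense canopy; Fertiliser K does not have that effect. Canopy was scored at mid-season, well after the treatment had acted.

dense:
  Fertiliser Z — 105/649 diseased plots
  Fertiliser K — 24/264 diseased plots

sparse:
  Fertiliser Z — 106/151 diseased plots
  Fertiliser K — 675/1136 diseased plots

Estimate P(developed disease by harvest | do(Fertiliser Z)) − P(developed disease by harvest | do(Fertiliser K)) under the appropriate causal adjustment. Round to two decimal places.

The stratified and pooled comparisons disagree (Fertiliser K wins within each mid-season canopy; Fertiliser Z wins overall), so the answer turns on the causal role of mid-season canopy.
Stratifying would compare fertilisers among plots the fertilisers themselves sorted into mid-season canopy groups — a form of selection on an intermediate. The unconditioned pooled rates give the total causal effect.
The causal difference is the pooled difference: 0.264 − 0.499 = -0.236.

-0.24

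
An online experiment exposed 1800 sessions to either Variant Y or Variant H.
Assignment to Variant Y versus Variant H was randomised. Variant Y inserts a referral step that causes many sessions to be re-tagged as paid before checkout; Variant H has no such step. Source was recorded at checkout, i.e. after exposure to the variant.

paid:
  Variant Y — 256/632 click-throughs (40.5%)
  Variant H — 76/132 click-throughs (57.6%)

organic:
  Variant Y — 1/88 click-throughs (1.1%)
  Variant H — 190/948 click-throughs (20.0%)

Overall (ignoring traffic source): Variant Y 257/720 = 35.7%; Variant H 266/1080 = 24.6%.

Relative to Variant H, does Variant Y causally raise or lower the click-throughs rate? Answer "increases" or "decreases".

The distribution of traffic source is itself part of what the variant does — it is an intermediate outcome. Holding it fixed would remove that part of the effect; the total effect is the pooled difference.
Pooled: Variant Y 35.7% vs Variant H 24.6%; Variant Y is higher overall.

increases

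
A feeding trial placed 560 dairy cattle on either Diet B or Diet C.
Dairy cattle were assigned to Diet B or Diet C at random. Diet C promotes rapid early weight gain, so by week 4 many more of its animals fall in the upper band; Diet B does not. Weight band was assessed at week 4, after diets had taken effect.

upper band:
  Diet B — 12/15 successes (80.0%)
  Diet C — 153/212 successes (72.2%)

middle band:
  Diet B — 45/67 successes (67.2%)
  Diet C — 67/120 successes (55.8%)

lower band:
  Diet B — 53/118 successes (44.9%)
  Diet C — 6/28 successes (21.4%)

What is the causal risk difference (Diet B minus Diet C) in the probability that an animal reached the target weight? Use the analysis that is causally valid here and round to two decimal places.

The stratified and pooled comparisons disagree (Diet B wins within each week-4 weight band; Diet C wins overall), so the answer turns on the causal role of week-4 weight band.
Week-4 weight band lies on the pathway diet → week-4 weight band → outcome, so adjusting for it blocks the indirect effect. For the total causal effect of diet, use the unadjusted pooled rates.
The causal difference is the pooled difference: 0.550 − 0.628 = -0.078.

-0.08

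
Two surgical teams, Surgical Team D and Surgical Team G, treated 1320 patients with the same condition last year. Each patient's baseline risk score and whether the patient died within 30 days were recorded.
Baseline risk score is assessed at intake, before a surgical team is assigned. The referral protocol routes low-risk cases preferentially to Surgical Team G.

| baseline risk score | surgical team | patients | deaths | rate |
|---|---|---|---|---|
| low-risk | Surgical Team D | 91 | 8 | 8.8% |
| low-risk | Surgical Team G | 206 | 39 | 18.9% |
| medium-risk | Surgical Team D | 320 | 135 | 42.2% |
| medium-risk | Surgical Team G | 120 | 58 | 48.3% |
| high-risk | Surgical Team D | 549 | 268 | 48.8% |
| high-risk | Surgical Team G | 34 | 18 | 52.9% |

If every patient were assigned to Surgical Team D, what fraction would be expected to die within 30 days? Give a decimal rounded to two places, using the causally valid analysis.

0.38

The baseline risk score-specific comparison favours Surgical Team D throughout, but the pooled figures favour Surgical Team G. The question is whether to condition on baseline risk score.
Baseline risk score satisfies the back-door criterion: it is not a descendant of the surgical team, and it blocks the spurious path from surgical team to outcome. Adjusting for it (i.e., using the within-baseline risk score rates) gives the causal effect.
Standardising Surgical Team D to the population baseline risk score mix: 0.225·8/91 + 0.333·135/320 + 0.442·268/549 = 0.376.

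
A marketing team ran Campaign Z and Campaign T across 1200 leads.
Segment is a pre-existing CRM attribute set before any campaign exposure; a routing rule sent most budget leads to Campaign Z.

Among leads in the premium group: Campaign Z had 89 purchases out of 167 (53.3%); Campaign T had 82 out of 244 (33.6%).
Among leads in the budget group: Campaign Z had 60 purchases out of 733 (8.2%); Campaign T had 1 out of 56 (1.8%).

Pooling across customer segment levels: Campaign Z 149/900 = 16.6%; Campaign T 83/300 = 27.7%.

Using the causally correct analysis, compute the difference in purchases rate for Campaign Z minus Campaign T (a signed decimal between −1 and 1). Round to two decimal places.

Since customer segment is a pre-existing factor (not a product of the campaign) and it affects the outcome on its own, it is a confounder. The stratified rates, not the pooled rate, identify the causal effect.
Adjusting over the population distribution of customer segment: 0.343·(0.533−0.336) + 0.657·(0.082−0.018) = +0.110.

+0.11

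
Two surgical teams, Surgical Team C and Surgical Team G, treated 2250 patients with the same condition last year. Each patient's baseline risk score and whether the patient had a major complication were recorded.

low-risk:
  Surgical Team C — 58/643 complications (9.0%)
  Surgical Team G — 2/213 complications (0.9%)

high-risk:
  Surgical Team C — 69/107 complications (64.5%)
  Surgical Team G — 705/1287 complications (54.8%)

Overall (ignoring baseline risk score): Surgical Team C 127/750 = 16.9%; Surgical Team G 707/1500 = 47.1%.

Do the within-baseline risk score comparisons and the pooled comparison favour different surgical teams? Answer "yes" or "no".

yes

Within each baseline risk score level (low-risk 9.0% vs 0.9%; high-risk 64.5% vs 54.8%), Surgical Team G has the lower rate every time. Pooled: 16.9% vs 47.1% — Surgical Team C has the lower rate overall. The two comparisons disagree.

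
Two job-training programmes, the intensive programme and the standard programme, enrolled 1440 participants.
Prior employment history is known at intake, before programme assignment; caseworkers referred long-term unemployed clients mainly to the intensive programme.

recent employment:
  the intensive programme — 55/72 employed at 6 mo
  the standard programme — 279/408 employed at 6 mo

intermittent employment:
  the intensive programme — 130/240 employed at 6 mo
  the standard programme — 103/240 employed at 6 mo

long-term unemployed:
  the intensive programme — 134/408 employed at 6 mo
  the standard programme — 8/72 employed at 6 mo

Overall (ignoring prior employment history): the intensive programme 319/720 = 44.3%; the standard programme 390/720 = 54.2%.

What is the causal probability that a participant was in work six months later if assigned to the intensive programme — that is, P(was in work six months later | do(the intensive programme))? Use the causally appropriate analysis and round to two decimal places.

0.54

the intensive programme is higher inside every prior employment history stratum but the standard programme is higher in aggregate. Whether to stratify depends on how prior employment history relates to the programme.
Nothing the programme does changes prior employment history; the imbalance is an allocation artefact. With prior employment history also predicting the outcome, the pooled figure is confounded, and the within-stratum comparison is the causal one.
Standardising the intensive programme to the population prior employment history mix: 0.333·55/72 + 0.333·130/240 + 0.333·134/408 = 0.545.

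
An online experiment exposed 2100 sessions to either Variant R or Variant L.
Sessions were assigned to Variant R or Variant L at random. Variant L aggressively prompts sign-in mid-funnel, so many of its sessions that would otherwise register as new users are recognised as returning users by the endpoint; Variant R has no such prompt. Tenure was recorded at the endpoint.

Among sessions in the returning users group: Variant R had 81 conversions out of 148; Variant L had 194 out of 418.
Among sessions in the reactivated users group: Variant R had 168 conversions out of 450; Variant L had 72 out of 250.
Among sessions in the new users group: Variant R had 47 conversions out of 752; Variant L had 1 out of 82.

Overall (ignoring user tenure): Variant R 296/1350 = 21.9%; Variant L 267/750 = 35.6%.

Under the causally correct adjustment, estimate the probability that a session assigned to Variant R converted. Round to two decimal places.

Because the variant influences user tenure, user tenure is a post-treatment mediator, not a confounder. Stratifying on it would bias the estimate; the causal effect is the crude pooled difference.
So P(outcome | do(Variant R)) is just the pooled rate for Variant R: 296/1350 = 0.219.

0.22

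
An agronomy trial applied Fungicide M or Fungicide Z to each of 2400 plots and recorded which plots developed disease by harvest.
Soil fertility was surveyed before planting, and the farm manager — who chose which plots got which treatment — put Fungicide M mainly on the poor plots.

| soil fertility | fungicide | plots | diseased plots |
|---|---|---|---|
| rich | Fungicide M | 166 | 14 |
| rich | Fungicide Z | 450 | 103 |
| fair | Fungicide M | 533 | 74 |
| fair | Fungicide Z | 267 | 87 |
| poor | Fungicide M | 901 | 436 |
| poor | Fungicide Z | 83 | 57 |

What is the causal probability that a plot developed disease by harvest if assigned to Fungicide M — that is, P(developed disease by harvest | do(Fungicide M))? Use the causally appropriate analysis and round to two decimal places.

Soil fertility satisfies the back-door criterion: it is not a descendant of the fungicide, and it blocks the spurious path from fungicide to outcome. Adjusting for it (i.e., using the within-soil fertility rates) gives the causal effect.
Standardising Fungicide M to the population soil fertility mix: 0.257·14/166 + 0.333·74/533 + 0.410·436/901 = 0.266.

0.27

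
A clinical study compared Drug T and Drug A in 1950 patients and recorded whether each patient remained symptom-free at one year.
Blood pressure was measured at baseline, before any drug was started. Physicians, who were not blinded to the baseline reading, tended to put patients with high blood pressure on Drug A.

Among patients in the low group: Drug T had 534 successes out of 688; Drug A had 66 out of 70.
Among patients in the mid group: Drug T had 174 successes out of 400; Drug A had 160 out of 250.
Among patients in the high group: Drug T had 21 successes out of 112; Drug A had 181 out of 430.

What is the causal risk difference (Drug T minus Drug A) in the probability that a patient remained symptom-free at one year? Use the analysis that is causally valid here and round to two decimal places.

-0.20

Nothing the drug does changes blood pressure; the imbalance is an allocation artefact. With blood pressure also predicting the outcome, the pooled figure is confounded, and the within-stratum comparison is the causal one.
Adjusting over the population distribution of blood pressure: 0.389·(0.776−0.943) + 0.333·(0.435−0.640) + 0.278·(0.188−0.421) = -0.198.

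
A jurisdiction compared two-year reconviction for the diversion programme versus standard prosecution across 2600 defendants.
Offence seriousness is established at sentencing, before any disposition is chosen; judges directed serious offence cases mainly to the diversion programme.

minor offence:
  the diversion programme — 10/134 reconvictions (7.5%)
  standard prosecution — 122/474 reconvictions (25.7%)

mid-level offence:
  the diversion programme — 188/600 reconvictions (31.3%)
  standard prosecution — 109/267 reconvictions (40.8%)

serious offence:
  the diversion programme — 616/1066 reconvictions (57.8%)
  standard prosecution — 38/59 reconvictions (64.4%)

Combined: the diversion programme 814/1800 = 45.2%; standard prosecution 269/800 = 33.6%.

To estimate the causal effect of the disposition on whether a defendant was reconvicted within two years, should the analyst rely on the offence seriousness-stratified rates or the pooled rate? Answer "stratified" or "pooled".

stratified

the diversion programme is lower inside every offence seriousness stratum but standard prosecution is lower in aggregate. Whether to stratify depends on how offence seriousness relates to the disposition.
Offence seriousness satisfies the back-door criterion: it is not a descendant of the disposition, and it blocks the spurious path from disposition to outcome. Adjusting for it (i.e., using the within-offence seriousness rates) gives the causal effect.
Within each level — minor offence: 7.5% vs 25.7%; mid-level offence: 31.3% vs 40.8%; serious offence: 57.8% vs 64.4% — the diversion programme is lower every time.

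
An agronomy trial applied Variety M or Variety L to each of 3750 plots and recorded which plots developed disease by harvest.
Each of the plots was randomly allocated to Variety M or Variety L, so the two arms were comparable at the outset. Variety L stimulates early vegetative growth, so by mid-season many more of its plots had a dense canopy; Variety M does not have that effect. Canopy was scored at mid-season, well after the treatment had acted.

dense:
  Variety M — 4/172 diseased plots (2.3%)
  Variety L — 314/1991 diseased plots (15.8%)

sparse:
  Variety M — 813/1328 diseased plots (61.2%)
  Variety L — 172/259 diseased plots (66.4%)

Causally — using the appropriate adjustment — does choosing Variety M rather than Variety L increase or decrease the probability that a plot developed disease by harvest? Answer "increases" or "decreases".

The stratified and pooled comparisons disagree (Variety M wins within each mid-season canopy; Variety L wins overall), so the answer turns on the causal role of mid-season canopy.
Because the variety influences mid-season canopy, mid-season canopy is a post-treatment mediator, not a confounder. Stratifying on it would bias the estimate; the causal effect is the crude pooled difference.
Pooled: Variety M 54.5% vs Variety L 21.6%; Variety L is lower overall.

increases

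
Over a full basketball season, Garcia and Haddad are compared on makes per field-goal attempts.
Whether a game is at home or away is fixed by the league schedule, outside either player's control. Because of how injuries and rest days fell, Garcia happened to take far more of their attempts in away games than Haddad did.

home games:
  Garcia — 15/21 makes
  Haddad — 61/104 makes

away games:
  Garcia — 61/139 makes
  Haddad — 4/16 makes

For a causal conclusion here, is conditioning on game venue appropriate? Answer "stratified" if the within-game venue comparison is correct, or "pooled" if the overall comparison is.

stratified

The stratified and pooled comparisons disagree (Garcia wins within each game venue; Haddad wins overall), so the answer turns on the causal role of game venue.
The imbalance in game venue arose from how field-goal attempts were allocated, not from anything the player did; and game venue independently affects the outcome. The pooled gap is confounded — condition on game venue.
Within each level — home games: 71.4% vs 58.7%; away games: 43.9% vs 25.0% — Garcia is higher every time.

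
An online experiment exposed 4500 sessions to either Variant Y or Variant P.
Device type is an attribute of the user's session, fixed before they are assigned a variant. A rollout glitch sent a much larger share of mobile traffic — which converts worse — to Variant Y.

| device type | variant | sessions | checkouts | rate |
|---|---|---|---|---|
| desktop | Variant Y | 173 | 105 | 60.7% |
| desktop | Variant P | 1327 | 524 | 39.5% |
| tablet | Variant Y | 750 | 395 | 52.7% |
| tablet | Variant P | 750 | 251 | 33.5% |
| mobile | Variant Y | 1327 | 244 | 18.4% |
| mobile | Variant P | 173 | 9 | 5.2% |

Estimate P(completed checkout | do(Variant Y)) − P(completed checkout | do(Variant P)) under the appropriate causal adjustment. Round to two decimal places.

Since device type is a pre-existing factor (not a product of the variant) and it affects the outcome on its own, it is a confounder. The stratified rates, not the pooled rate, identify the causal effect.
Adjusting over the population distribution of device type: 0.333·(0.607−0.395) + 0.333·(0.527−0.335) + 0.333·(0.184−0.052) = +0.179.

+0.18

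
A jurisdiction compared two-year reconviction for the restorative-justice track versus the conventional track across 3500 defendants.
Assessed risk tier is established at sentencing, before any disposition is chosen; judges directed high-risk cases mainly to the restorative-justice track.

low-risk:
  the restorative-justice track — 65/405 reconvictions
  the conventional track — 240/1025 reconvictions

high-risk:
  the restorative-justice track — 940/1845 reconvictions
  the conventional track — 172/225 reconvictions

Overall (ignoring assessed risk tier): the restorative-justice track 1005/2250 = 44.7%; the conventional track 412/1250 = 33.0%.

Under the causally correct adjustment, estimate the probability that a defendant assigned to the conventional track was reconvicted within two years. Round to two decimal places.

Since assessed risk tier is a pre-existing factor (not a product of the disposition) and it affects the outcome on its own, it is a confounder. The stratified rates, not the pooled rate, identify the causal effect.
Standardising the conventional track to the population assessed risk tier mix: 0.409·240/1025 + 0.591·172/225 = 0.548.

0.55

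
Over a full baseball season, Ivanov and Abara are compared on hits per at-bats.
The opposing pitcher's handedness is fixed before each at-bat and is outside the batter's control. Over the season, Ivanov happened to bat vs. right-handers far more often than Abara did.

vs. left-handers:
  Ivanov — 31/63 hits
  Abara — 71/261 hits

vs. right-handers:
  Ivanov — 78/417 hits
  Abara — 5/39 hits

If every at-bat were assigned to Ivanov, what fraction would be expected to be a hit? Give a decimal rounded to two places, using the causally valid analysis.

Ivanov is higher inside every pitcher handedness stratum but Abara is higher in aggregate. Whether to stratify depends on how pitcher handedness relates to the player.
Here pitcher handedness is a common cause — it drives both which player a case falls under and the outcome. The crude comparison mixes populations; the stratum-specific rates are the causally relevant ones.
Standardising Ivanov to the population pitcher handedness mix: 0.415·31/63 + 0.585·78/417 = 0.314.

0.31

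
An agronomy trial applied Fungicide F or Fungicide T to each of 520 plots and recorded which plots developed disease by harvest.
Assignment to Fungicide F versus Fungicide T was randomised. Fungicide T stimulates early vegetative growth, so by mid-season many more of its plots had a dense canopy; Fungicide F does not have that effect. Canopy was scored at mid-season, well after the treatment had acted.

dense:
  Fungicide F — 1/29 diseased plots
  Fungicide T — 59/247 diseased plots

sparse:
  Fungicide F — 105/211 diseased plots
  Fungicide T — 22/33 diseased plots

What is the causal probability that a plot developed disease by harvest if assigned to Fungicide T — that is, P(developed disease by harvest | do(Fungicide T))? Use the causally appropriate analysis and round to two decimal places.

Mid-season canopy here is a post-treatment variable shaped by the fungicide; conditioning on it would introduce bias rather than remove it. The overall comparison is the causal one.
So P(outcome | do(Fungicide T)) is just the pooled rate for Fungicide T: 81/280 = 0.289.

0.29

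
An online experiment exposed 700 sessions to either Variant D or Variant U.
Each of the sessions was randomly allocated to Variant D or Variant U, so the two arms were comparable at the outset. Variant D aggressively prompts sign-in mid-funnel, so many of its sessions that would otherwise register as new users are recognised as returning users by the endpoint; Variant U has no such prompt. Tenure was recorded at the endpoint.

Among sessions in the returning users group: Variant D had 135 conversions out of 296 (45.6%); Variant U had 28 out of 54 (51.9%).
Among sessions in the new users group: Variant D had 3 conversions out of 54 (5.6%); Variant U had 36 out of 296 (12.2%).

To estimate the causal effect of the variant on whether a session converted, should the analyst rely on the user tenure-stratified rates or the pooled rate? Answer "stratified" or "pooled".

pooled

Within every user tenure level Variant U has the higher rate, yet pooled Variant D does — Simpson's reversal.
User tenure here is a post-treatment variable shaped by the variant; conditioning on it would introduce bias rather than remove it. The overall comparison is the causal one.
Pooled: Variant D 39.4% vs Variant U 18.3%; Variant D is higher overall.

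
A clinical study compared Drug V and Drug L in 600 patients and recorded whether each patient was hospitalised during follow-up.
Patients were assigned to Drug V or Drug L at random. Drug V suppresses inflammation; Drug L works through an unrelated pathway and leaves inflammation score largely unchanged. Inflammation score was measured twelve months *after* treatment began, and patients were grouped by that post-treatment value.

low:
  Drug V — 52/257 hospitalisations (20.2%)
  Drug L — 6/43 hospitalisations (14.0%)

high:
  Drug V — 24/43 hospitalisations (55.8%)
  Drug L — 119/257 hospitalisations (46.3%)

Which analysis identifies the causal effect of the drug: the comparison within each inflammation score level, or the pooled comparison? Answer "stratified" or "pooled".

Stratifying would compare drugs among patients the drugs themselves sorted into inflammation score groups — a form of selection on an intermediate. The unconditioned pooled rates give the total causal effect.
Pooled: Drug V 25.3% vs Drug L 41.7%; Drug V is lower overall.

pooled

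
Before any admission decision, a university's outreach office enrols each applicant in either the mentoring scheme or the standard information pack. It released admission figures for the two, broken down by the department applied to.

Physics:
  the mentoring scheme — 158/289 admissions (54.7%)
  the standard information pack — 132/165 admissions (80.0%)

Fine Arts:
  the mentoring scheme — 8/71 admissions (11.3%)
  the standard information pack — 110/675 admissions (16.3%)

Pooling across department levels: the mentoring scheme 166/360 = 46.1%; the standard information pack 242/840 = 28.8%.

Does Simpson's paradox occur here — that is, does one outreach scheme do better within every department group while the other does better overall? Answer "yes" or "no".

yes

Within each department level (Physics 54.7% vs 80.0%; Fine Arts 11.3% vs 16.3%), the standard information pack has the higher rate every time. Pooled: 46.1% vs 28.8% — the mentoring scheme has the higher rate overall. The two comparisons disagree.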